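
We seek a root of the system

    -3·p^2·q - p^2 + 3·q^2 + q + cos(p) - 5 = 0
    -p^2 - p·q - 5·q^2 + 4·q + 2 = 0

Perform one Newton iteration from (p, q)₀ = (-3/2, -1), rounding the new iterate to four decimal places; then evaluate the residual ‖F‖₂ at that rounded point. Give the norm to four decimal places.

At (-3/2, -1): F = (1.570737, -10.7500).
Jacobian J = [[-6·p·q - 2·p - sin(p), -3·p^2 + 6·q + 1], [-2·p - q, -p - 10·q + 4]].
At the point, J = [[-5.002505, -11.7500], [4.0000, 15.5000]] (det J = -30.538828).
Solving J·Δ = −F gives Δ = (-3.3389, 1.5552).
Then the next iterate is (p, q)₁ = (-4.8389, 0.5552).
Re-evaluating at (-4.8389, 0.5552): F = (-65.808784, -18.048831), so ‖F‖₂ = 68.2390.

68.2390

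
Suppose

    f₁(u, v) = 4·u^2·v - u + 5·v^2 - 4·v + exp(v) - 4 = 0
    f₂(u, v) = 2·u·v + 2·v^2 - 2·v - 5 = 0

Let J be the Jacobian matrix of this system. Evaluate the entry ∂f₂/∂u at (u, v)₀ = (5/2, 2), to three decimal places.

∂f₂/∂u = 2·v.
At (5/2, 2) this is 4.000.

4.000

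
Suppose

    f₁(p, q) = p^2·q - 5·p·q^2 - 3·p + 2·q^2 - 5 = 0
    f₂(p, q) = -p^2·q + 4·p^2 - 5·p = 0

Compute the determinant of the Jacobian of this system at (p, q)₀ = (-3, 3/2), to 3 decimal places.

J = [[2·p·q - 5·q^2 - 3, p^2 - 10·p·q + 4·q], [-2·p·q + 8·p - 5, -p^2]].
At the point, J = [[-23.250, 60.000], [-20.000, -9.000]].
det J = 1409.250.

1409.250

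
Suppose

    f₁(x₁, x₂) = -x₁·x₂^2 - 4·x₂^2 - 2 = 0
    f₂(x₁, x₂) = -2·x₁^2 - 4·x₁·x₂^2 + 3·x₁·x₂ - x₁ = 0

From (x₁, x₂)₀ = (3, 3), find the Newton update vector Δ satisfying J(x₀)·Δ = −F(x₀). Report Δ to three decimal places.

(-0.170, -1.511)

At (3, 3): F = (-65.000, -102.000).
Jacobian J = [[-x₂^2, -2·x₁·x₂ - 8·x₂], [-4·x₁ - 4·x₂^2 + 3·x₂ - 1, -8·x₁·x₂ + 3·x₁]].
At the point, J = [[-9.000, -42.000], [-40.000, -63.000]] (det J = -1113.000).
Solving J·Δ = −F gives Δ = (-0.170, -1.511).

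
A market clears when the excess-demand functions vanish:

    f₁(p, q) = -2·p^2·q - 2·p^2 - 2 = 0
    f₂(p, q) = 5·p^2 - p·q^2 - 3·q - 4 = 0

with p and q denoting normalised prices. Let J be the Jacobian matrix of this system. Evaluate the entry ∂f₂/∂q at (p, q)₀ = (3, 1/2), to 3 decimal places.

-6.000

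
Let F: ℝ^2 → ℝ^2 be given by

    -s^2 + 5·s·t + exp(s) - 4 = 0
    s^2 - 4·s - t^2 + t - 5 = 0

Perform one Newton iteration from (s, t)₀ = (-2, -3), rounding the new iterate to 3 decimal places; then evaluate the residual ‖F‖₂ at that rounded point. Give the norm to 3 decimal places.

4.893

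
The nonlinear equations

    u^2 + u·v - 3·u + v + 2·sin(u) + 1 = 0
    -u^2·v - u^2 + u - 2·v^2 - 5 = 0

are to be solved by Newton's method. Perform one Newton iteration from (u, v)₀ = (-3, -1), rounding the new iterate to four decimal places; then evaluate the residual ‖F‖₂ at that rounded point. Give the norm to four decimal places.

At (-3, -1): F = (20.717760, -10.0000).
Jacobian J = [[2·u + v + 2·cos(u) - 3, u + 1], [-2·u·v - 2·u + 1, -u^2 - 4·v]].
At the point, J = [[-11.979985, -2.0000], [1.0000, -5.0000]] (det J = 61.899925).
Solving J·Δ = −F gives Δ = (1.9966, -1.6007).
Then the next iterate is (u, v)₁ = (-1.0034, -2.6007).
Re-evaluating at (-1.0034, -2.6007): F = (3.339248, -17.919078), so ‖F‖₂ = 18.2276.

18.2276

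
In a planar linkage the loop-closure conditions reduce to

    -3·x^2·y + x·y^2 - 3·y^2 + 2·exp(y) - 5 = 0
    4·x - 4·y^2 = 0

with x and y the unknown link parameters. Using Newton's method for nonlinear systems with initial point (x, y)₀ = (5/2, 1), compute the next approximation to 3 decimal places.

(1.103, 1.052)

At (5/2, 1): F = (-18.81344, 6.000).
Jacobian J = [[-6·x·y + y^2, -3·x^2 + 2·x·y - 6·y + 2·exp(y)], [4, -8·y]].
At the point, J = [[-14.000, -14.31344], [4.000, -8.000]] (det J = 169.25375).
Solving J·Δ = −F gives Δ = (-1.397, 0.052).
Then the next iterate is (x, y)₁ = (1.103, 1.052).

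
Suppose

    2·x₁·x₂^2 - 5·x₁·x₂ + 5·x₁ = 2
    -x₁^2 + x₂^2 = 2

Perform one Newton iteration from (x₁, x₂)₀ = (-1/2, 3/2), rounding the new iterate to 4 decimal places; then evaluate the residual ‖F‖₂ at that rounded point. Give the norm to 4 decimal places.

1.7241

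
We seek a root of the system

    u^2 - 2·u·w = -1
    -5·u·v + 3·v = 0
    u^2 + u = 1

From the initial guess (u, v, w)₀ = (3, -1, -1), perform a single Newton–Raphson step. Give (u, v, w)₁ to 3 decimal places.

(1.429, -0.655, -0.429)

At (3, -1, -1): F = (16.000, 12.000, 11.000).
Jacobian J = [[2·u - 2·w, 0, -2·u], [-5·v, -5·u + 3, 0], [2·u + 1, 0, 0]].
At the point, J = [[8.000, 0.000, -6.000], [5.000, -12.000, 0.000], [7.000, 0.000, 0.000]] (det J = -504.000).
Solving J·Δ = −F gives Δ = (-1.571, 0.345, 0.571).
Then the next iterate is (u, v, w)₁ = (1.429, -0.655, -0.429).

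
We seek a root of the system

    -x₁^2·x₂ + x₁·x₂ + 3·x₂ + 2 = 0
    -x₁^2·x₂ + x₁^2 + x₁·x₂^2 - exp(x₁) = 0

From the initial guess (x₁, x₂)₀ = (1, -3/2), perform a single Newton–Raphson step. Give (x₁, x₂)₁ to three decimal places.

At (1, -3/2): F = (-2.500, 2.03172).
Jacobian J = [[-2·x₁·x₂ + x₂, -x₁^2 + x₁ + 3], [-2·x₁·x₂ + 2·x₁ + x₂^2 - exp(x₁), -x₁^2 + 2·x₁·x₂]].
At the point, J = [[1.500, 3.000], [4.53172, -4.000]] (det J = -19.59515).
Solving J·Δ = −F gives Δ = (0.199, 0.734).
Then the next iterate is (x₁, x₂)₁ = (1.199, -0.766).

(1.199, -0.766)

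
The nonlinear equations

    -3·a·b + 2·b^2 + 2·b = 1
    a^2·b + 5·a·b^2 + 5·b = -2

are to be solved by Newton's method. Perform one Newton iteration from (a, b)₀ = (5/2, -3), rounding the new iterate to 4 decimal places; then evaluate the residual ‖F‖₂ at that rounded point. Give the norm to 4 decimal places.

6037.2189

At (5/2, -3): F = (33.5000, 80.7500).
Jacobian J = [[-3·b, -3·a + 4·b + 2], [2·a·b + 5·b^2, a^2 + 10·a·b + 5]].
At the point, J = [[9.0000, -17.5000], [30.0000, -63.7500]] (det J = -48.7500).
Solving J·Δ = −F gives Δ = (-14.8205, -5.7077).
Then the next iterate is (a, b)₁ = (-12.3205, -8.7077).
Re-evaluating at (-12.3205, -8.7077): F = (-188.616975, -6034.271766), so ‖F‖₂ = 6037.2189.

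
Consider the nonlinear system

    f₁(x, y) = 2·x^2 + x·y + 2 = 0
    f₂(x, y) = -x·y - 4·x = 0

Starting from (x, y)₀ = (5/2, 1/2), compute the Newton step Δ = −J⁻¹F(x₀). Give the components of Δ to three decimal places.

At (5/2, 1/2): F = (15.750, -11.250).
Jacobian J = [[4·x + y, x], [-y - 4, -x]].
At the point, J = [[10.500, 2.500], [-4.500, -2.500]] (det J = -15.000).
Solving J·Δ = −F gives Δ = (-0.750, -3.150).

(-0.750, -3.150)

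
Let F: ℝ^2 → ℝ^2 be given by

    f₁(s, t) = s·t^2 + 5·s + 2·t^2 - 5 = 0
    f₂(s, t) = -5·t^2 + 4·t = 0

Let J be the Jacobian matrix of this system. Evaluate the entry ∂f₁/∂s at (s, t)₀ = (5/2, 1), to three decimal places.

∂f₁/∂s = t^2 + 5.
At (5/2, 1) this is 6.000.

6.000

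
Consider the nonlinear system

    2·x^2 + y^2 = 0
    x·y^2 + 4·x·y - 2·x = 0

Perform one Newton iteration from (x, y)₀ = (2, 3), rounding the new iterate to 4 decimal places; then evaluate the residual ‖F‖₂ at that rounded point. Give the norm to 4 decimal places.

15.7251

At (2, 3): F = (17.0000, 38.0000).
Jacobian J = [[4·x, 2·y], [y^2 + 4·y - 2, 2·x·y + 4·x]].
At the point, J = [[8.0000, 6.0000], [19.0000, 20.0000]] (det J = 46.0000).
Solving J·Δ = −F gives Δ = (-2.4348, 0.4130).
Then the next iterate is (x, y)₁ = (-0.4348, 3.4130).
Re-evaluating at (-0.4348, 3.4130): F = (12.026671, -10.131087), so ‖F‖₂ = 15.7251.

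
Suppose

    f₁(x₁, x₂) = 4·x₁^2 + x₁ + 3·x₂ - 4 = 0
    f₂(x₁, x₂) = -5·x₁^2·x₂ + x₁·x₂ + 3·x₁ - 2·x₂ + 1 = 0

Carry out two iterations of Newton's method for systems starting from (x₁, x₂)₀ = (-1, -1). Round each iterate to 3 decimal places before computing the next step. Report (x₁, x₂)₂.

(-1.227, -0.261)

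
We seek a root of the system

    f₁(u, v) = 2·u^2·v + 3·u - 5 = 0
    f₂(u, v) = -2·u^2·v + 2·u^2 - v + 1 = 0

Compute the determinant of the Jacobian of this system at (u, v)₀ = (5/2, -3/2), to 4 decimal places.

-150.5000

J = [[4·u·v + 3, 2·u^2], [-4·u·v + 4·u, -2·u^2 - 1]].
At the point, J = [[-12.0000, 12.5000], [25.0000, -13.5000]].
det J = -150.5000.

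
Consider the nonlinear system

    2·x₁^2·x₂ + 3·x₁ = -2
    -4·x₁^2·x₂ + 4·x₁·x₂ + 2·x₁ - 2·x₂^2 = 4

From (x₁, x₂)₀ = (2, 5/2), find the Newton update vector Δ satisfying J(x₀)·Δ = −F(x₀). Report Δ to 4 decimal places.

At (2, 5/2): F = (28.0000, -32.5000).
Jacobian J = [[4·x₁·x₂ + 3, 2·x₁^2], [-8·x₁·x₂ + 4·x₂ + 2, -4·x₁^2 + 4·x₁ - 4·x₂]].
At the point, J = [[23.0000, 8.0000], [-28.0000, -18.0000]] (det J = -190.0000).
Solving J·Δ = −F gives Δ = (-1.2842, 0.1921).

(-1.2842, 0.1921)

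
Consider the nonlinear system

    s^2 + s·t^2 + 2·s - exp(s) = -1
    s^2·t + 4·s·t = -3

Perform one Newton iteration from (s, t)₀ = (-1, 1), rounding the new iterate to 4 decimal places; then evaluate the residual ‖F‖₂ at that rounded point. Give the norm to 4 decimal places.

5.2539

At (-1, 1): F = (-1.367879, 0.0000).
Jacobian J = [[2·s + t^2 - exp(s) + 2, 2·s·t], [2·s·t + 4·t, s^2 + 4·s]].
At the point, J = [[0.632121, -2.0000], [2.0000, -3.0000]] (det J = 2.103638).
Solving J·Δ = −F gives Δ = (-1.9507, -1.3005).
Then the next iterate is (s, t)₁ = (-2.9507, -0.3005).
Re-evaluating at (-2.9507, -0.3005): F = (3.486478, 3.930399), so ‖F‖₂ = 5.2539.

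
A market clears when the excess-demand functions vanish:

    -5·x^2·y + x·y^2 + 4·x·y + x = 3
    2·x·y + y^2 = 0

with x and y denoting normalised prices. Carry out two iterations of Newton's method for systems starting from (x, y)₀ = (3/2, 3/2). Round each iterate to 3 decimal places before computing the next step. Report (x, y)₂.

(0.202, 0.407)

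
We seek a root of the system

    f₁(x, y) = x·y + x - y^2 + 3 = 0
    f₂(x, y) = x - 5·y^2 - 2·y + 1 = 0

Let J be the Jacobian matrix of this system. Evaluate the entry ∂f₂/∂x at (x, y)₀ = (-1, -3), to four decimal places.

1.0000

∂f₂/∂x = 1.
At (-1, -3) this is 1.0000.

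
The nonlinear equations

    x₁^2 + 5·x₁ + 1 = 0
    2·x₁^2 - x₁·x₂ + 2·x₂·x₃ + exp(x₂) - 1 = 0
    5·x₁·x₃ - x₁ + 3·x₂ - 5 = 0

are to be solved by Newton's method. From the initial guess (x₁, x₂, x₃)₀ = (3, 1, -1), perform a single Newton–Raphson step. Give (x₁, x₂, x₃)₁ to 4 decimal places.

At (3, 1, -1): F = (25.0000, 14.718282, -20.0000).
Jacobian J = [[2·x₁ + 5, 0, 0], [4·x₁ - x₂, -x₁ + 2·x₃ + exp(x₂), 2·x₂], [5·x₃ - 1, 3, 5·x₁]].
At the point, J = [[11.0000, 0.0000, 0.0000], [11.0000, -2.281718, 2.0000], [-6.0000, 3.0000, 15.0000]] (det J = -442.483498).
Solving J·Δ = −F gives Δ = (-2.2727, -3.5176, 1.1278).
Then the next iterate is (x₁, x₂, x₃)₁ = (0.7273, -2.5176, 0.1278).

(0.7273, -2.5176, 0.1278)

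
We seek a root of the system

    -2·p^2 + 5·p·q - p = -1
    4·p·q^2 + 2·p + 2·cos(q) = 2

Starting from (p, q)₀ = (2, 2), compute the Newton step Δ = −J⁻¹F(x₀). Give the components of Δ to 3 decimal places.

(0.002, -1.100)

At (2, 2): F = (11.000, 33.16771).
Jacobian J = [[-4·p + 5·q - 1, 5·p], [4·q^2 + 2, 8·p·q - 2·sin(q)]].
At the point, J = [[1.000, 10.000], [18.000, 30.18141]] (det J = -149.81859).
Solving J·Δ = −F gives Δ = (0.002, -1.100).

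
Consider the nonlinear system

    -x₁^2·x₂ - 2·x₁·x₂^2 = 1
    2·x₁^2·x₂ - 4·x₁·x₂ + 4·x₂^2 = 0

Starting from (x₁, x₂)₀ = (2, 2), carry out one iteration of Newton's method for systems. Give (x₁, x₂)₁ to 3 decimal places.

(1.167, 1.417)

At (2, 2): F = (-25.000, 16.000).
Jacobian J = [[-2·x₁·x₂ - 2·x₂^2, -x₁^2 - 4·x₁·x₂], [4·x₁·x₂ - 4·x₂, 2·x₁^2 - 4·x₁ + 8·x₂]].
At the point, J = [[-16.000, -20.000], [8.000, 16.000]] (det J = -96.000).
Solving J·Δ = −F gives Δ = (-0.833, -0.583).
Then the next iterate is (x₁, x₂)₁ = (1.167, 1.417).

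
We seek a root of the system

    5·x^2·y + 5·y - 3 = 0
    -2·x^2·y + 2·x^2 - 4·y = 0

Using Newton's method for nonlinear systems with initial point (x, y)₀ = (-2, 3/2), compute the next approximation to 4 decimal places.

(-1.3692, 0.8769)

At (-2, 3/2): F = (34.5000, -10.0000).
Jacobian J = [[10·x·y, 5·x^2 + 5], [-4·x·y + 4·x, -2·x^2 - 4]].
At the point, J = [[-30.0000, 25.0000], [4.0000, -12.0000]] (det J = 260.0000).
Solving J·Δ = −F gives Δ = (0.6308, -0.6231).
Then the next iterate is (x, y)₁ = (-1.3692, 0.8769).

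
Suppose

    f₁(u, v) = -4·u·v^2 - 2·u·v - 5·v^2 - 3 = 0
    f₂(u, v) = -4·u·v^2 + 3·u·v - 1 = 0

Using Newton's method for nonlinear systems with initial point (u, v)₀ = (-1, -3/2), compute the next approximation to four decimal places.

At (-1, -3/2): F = (-8.2500, 12.5000).
Jacobian J = [[-4·v^2 - 2·v, -8·u·v - 2·u - 10·v], [-4·v^2 + 3·v, -8·u·v + 3·u]].
At the point, J = [[-6.0000, 5.0000], [-13.5000, -15.0000]] (det J = 157.5000).
Solving J·Δ = −F gives Δ = (-0.3889, 1.1833).
Then the next iterate is (u, v)₁ = (-1.3889, -0.3167).

(-1.3889, -0.3167)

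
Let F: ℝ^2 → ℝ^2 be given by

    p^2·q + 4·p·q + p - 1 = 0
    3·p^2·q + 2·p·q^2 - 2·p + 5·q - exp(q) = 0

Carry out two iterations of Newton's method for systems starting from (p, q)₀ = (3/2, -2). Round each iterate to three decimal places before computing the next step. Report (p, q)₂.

(0.346, 1.045)

At (3/2, -2): F = (-16.000, -14.63534).
Jacobian J = [[2·p·q + 4·q + 1, p^2 + 4·p], [6·p·q + 2·q^2 - 2, 3·p^2 + 4·p·q - exp(q) + 5]].
At the point, J = [[-13.000, 8.250], [-12.000, -0.38534]] (det J = 104.00936).
Solving J·Δ = −F gives Δ = (-1.220, 0.017).
Then the next iterate is (p, q)₁ = (0.280, -1.983).
Round to (0.280, -1.983) and repeat: F = (-3.09643, -8.87698), J = [[-8.04248, 1.19840], [2.53314, 2.87658]].
Δ = (0.066, 3.028), so (p, q)₂ = (0.346, 1.045).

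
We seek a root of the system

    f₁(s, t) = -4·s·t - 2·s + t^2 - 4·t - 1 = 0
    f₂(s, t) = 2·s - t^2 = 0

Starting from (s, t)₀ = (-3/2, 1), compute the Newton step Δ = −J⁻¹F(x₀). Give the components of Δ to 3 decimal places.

At (-3/2, 1): F = (5.000, -4.000).
Jacobian J = [[-4·t - 2, -4·s + 2·t - 4], [2, -2·t]].
At the point, J = [[-6.000, 4.000], [2.000, -2.000]] (det J = 4.000).
Solving J·Δ = −F gives Δ = (-1.500, -3.500).

(-1.500, -3.500)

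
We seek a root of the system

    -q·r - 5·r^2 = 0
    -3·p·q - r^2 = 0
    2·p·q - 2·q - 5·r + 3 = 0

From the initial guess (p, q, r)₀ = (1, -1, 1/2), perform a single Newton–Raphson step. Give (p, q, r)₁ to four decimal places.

At (1, -1, 1/2): F = (-0.7500, 2.7500, 0.5000).
Jacobian J = [[0, -r, -q - 10·r], [-3·q, -3·p, -2·r], [2·q, 2·p - 2, -5]].
At the point, J = [[0.0000, -0.5000, -4.0000], [3.0000, -3.0000, -1.0000], [-2.0000, 0.0000, -5.0000]] (det J = 15.5000).
Solving J·Δ = −F gives Δ = (1.5403, 2.6290, -0.5161).
Then the next iterate is (p, q, r)₁ = (2.5403, 1.6290, -0.0161).

(2.5403, 1.6290, -0.0161)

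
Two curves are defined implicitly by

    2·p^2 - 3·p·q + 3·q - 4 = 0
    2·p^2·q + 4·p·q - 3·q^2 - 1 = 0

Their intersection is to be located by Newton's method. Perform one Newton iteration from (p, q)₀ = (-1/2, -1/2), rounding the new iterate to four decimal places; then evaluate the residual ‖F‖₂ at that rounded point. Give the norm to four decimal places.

2.2862

At (-1/2, -1/2): F = (-5.7500, -1.0000).
Jacobian J = [[4·p - 3·q, -3·p + 3], [4·p·q + 4·q, 2·p^2 + 4·p - 6·q]].
At the point, J = [[-0.5000, 4.5000], [-1.0000, 1.5000]] (det J = 3.7500).
Solving J·Δ = −F gives Δ = (1.1000, 1.4000).
Then the next iterate is (p, q)₁ = (0.6000, 0.9000).
Re-evaluating at (0.6000, 0.9000): F = (-2.2000, -0.6220), so ‖F‖₂ = 2.2862.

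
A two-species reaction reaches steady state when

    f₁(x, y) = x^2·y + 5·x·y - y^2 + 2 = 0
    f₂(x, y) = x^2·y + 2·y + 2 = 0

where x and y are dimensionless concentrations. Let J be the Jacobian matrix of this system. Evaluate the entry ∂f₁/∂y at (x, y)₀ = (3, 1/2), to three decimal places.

∂f₁/∂y = x^2 + 5·x - 2·y.
At (3, 1/2) this is 23.000.

23.000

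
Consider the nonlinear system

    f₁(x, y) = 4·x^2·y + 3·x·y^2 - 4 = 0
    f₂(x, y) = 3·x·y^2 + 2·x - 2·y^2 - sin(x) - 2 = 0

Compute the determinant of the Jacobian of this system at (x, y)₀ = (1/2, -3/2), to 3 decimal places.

J = [[8·x·y + 3·y^2, 4·x^2 + 6·x·y], [3·y^2 - cos(x) + 2, 6·x·y - 4·y]].
At the point, J = [[0.750, -3.500], [7.87242, 1.500]].
det J = 28.678.

28.678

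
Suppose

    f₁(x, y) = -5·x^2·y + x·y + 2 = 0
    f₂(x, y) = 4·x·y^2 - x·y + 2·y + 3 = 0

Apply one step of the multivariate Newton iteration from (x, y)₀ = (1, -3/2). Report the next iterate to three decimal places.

(0.568, -0.958)

At (1, -3/2): F = (8.000, 10.500).
Jacobian J = [[-10·x·y + y, -5·x^2 + x], [4·y^2 - y, 8·x·y - x + 2]].
At the point, J = [[13.500, -4.000], [10.500, -11.000]] (det J = -106.500).
Solving J·Δ = −F gives Δ = (-0.432, 0.542).
Then the next iterate is (x, y)₁ = (0.568, -0.958).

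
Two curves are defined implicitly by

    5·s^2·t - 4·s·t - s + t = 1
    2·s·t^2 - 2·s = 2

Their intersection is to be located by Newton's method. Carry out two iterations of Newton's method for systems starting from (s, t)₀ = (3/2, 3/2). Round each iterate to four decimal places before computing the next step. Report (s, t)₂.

(0.9029, 1.4466)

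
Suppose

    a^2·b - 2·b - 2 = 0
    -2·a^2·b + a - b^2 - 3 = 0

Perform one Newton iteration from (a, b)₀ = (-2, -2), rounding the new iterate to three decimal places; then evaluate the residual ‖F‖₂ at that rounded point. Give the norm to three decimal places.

136.330

At (-2, -2): F = (-6.000, 7.000).
Jacobian J = [[2·a·b, a^2 - 2], [-4·a·b + 1, -2·a^2 - 2·b]].
At the point, J = [[8.000, 2.000], [-15.000, -4.000]] (det J = -2.000).
Solving J·Δ = −F gives Δ = (5.000, -17.000).
Then the next iterate is (a, b)₁ = (3.000, -19.000).
Re-evaluating at (3.000, -19.000): F = (-135.000, -19.000), so ‖F‖₂ = 136.330.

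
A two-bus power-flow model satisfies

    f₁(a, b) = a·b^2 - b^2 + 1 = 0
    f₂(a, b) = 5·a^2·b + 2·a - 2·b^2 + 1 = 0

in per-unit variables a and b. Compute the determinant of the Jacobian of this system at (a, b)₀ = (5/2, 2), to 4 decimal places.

J = [[b^2, 2·a·b - 2·b], [10·a·b + 2, 5·a^2 - 4·b]].
At the point, J = [[4.0000, 6.0000], [52.0000, 23.2500]].
det J = -219.0000.

-219.0000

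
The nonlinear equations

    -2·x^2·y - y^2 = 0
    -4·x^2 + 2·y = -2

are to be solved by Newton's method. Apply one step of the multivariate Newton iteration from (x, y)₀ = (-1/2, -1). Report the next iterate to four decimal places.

(-0.4500, -0.6000)

At (-1/2, -1): F = (-0.5000, -1.0000).
Jacobian J = [[-4·x·y, -2·x^2 - 2·y], [-8·x, 2]].
At the point, J = [[-2.0000, 1.5000], [4.0000, 2.0000]] (det J = -10.0000).
Solving J·Δ = −F gives Δ = (0.0500, 0.4000).
Then the next iterate is (x, y)₁ = (-0.4500, -0.6000).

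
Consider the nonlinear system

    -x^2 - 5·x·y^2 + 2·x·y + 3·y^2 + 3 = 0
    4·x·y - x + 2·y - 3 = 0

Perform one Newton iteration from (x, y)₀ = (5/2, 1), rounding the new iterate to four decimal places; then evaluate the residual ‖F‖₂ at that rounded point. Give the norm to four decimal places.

2.8008

At (5/2, 1): F = (-7.7500, 6.5000).
Jacobian J = [[-2·x - 5·y^2 + 2·y, -10·x·y + 2·x + 6·y], [4·y - 1, 4·x + 2]].
At the point, J = [[-8.0000, -14.0000], [3.0000, 12.0000]] (det J = -54.0000).
Solving J·Δ = −F gives Δ = (-0.0370, -0.5324).
Then the next iterate is (x, y)₁ = (2.4630, 0.4676).
Re-evaluating at (2.4630, 0.4676): F = (-2.799694, 0.078995), so ‖F‖₂ = 2.8008.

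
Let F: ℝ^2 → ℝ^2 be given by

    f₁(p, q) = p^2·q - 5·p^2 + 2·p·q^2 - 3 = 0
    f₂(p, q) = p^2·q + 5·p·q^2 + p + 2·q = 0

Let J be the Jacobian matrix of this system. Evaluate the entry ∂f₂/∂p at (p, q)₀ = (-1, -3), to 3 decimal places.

52.000

∂f₂/∂p = 2·p·q + 5·q^2 + 1.
At (-1, -3) this is 52.000.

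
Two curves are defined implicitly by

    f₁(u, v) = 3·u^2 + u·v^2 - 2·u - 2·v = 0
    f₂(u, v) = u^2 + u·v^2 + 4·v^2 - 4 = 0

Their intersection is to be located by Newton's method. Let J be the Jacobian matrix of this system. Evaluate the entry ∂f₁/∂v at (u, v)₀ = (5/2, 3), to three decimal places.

13.000

∂f₁/∂v = 2·u·v - 2.
At (5/2, 3) this is 13.000.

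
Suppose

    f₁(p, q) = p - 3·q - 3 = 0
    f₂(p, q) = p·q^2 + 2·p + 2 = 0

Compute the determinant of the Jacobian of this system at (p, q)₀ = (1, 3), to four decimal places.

39.0000

J = [[1, -3], [q^2 + 2, 2·p·q]].
At the point, J = [[1.0000, -3.0000], [11.0000, 6.0000]].
det J = 39.0000.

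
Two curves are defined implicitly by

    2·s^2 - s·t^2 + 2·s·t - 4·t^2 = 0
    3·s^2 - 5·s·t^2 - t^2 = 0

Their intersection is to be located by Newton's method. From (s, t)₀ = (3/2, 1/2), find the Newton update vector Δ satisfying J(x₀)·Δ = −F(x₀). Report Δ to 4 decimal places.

At (3/2, 1/2): F = (4.6250, 4.6250).
Jacobian J = [[4·s - t^2 + 2·t, -2·s·t + 2·s - 8·t], [6·s - 5·t^2, -10·s·t - 2·t]].
At the point, J = [[6.7500, -2.5000], [7.7500, -8.5000]] (det J = -38.0000).
Solving J·Δ = −F gives Δ = (-0.7303, -0.1217).

(-0.7303, -0.1217)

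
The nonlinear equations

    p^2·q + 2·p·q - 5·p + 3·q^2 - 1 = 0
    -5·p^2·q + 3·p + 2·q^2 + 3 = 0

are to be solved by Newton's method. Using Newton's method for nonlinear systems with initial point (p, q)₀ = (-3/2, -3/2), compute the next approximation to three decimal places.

At (-3/2, -3/2): F = (14.375, 19.875).
Jacobian J = [[2·p·q + 2·q - 5, p^2 + 2·p + 6·q], [-10·p·q + 3, -5·p^2 + 4·q]].
At the point, J = [[-3.500, -9.750], [-19.500, -17.250]] (det J = -129.750).
Solving J·Δ = −F gives Δ = (-0.418, 1.624).
Then the next iterate is (p, q)₁ = (-1.918, 0.124).

(-1.918, 0.124)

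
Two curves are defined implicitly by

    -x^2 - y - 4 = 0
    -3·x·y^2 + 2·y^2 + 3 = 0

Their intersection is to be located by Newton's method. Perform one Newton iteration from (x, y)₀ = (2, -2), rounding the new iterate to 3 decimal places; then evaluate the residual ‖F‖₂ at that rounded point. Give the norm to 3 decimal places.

4.990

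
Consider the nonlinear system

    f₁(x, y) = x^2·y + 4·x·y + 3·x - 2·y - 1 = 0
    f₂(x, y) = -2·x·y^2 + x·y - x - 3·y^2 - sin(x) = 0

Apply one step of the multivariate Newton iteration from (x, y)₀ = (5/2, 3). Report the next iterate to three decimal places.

(1.388, 1.886)

At (5/2, 3): F = (49.250, -67.59847).
Jacobian J = [[2·x·y + 4·y + 3, x^2 + 4·x - 2], [-2·y^2 + y - cos(x) - 1, -4·x·y + x - 6·y]].
At the point, J = [[30.000, 14.250], [-15.19886, -45.500]] (det J = -1148.41630).
Solving J·Δ = −F gives Δ = (-1.112, -1.114).
Then the next iterate is (x, y)₁ = (1.388, 1.886).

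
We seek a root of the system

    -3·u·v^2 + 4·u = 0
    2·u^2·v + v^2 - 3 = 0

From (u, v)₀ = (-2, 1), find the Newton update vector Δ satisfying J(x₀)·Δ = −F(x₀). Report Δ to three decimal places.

At (-2, 1): F = (-2.000, 6.000).
Jacobian J = [[-3·v^2 + 4, -6·u·v], [4·u·v, 2·u^2 + 2·v]].
At the point, J = [[1.000, 12.000], [-8.000, 10.000]] (det J = 106.000).
Solving J·Δ = −F gives Δ = (0.868, 0.094).

(0.868, 0.094)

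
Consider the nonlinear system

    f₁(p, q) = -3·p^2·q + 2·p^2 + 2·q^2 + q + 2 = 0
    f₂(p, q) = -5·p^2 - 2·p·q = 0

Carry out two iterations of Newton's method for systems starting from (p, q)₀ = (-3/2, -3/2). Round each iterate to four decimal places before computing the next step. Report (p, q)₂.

(-0.3588, -0.4556)

At (-3/2, -3/2): F = (19.6250, -15.7500).
Jacobian J = [[-6·p·q + 4·p, -3·p^2 + 4·q + 1], [-10·p - 2·q, -2·p]].
At the point, J = [[-19.5000, -11.7500], [18.0000, 3.0000]] (det J = 153.0000).
Solving J·Δ = −F gives Δ = (0.8248, 0.3015).
Then the next iterate is (p, q)₁ = (-0.6752, -1.1985).
Round to (-0.6752, -1.1985) and repeat: F = (6.225265, -3.897930), J = [[-7.556163, -5.161685], [9.1490, 1.3504]].
Δ = (0.3164, 0.7429), so (p, q)₂ = (-0.3588, -0.4556).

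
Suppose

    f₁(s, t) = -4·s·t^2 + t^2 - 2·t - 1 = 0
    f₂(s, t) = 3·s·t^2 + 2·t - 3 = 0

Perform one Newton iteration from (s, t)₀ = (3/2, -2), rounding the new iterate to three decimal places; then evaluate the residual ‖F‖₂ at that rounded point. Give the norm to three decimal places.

27.151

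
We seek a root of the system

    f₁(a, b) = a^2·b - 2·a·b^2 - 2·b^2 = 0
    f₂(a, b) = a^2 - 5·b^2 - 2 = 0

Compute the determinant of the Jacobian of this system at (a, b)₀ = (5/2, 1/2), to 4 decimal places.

-6.2500

J = [[2·a·b - 2·b^2, a^2 - 4·a·b - 4·b], [2·a, -10·b]].
At the point, J = [[2.0000, -0.7500], [5.0000, -5.0000]].
det J = -6.2500.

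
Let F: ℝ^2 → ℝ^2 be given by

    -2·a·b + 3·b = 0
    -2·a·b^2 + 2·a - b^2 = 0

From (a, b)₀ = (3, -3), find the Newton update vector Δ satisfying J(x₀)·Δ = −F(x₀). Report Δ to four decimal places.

(-1.0147, 0.9706)

At (3, -3): F = (9.0000, -57.0000).
Jacobian J = [[-2·b, -2·a + 3], [-2·b^2 + 2, -4·a·b - 2·b]].
At the point, J = [[6.0000, -3.0000], [-16.0000, 42.0000]] (det J = 204.0000).
Solving J·Δ = −F gives Δ = (-1.0147, 0.9706).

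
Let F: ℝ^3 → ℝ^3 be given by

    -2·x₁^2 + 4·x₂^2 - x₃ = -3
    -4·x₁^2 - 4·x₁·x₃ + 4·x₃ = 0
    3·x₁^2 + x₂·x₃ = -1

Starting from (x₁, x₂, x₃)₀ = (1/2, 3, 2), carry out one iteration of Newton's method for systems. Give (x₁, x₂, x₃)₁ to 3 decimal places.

At (1/2, 3, 2): F = (36.500, 3.000, 7.750).
Jacobian J = [[-4·x₁, 8·x₂, -1], [-8·x₁ - 4·x₃, 0, -4·x₁ + 4], [6·x₁, x₃, x₂]].
At the point, J = [[-2.000, 24.000, -1.000], [-12.000, 0.000, 2.000], [3.000, 2.000, 3.000]] (det J = 1040.000).
Solving J·Δ = −F gives Δ = (-0.004, -1.585, -1.523).
Then the next iterate is (x₁, x₂, x₃)₁ = (0.496, 1.415, 0.477).

(0.496, 1.415, 0.477)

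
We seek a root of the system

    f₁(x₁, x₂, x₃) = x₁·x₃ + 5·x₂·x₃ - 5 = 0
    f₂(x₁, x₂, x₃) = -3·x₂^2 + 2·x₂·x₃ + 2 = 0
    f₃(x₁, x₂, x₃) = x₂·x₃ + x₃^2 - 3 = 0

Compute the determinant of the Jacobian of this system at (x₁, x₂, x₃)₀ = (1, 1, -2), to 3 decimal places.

-68.000

J = [[x₃, 5·x₃, x₁ + 5·x₂], [0, -6·x₂ + 2·x₃, 2·x₂], [0, x₃, x₂ + 2·x₃]].
At the point, J = [[-2.000, -10.000, 6.000], [0.000, -10.000, 2.000], [0.000, -2.000, -3.000]].
det J = -68.000.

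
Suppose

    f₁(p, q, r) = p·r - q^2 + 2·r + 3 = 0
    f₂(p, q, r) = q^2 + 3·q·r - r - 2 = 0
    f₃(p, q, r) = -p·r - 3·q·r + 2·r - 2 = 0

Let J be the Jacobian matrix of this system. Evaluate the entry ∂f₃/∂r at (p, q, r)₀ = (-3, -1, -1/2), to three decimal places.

8.000

∂f₃/∂r = -p - 3·q + 2.
At (-3, -1, -1/2) this is 8.000.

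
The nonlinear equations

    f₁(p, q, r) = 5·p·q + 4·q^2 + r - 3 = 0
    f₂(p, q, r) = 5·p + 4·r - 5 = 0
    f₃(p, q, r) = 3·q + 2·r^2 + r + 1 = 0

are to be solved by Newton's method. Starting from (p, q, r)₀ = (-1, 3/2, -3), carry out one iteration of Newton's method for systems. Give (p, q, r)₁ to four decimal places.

At (-1, 3/2, -3): F = (-4.5000, -22.0000, 20.5000).
Jacobian J = [[5·q, 5·p + 8·q, 1], [5, 0, 4], [0, 3, 4·r + 1]].
At the point, J = [[7.5000, 7.0000, 1.0000], [5.0000, 0.0000, 4.0000], [0.0000, 3.0000, -11.0000]] (det J = 310.0000).
Solving J·Δ = −F gives Δ = (3.6516, -3.4032, 0.9355).
Then the next iterate is (p, q, r)₁ = (2.6516, -1.9032, -2.0645).

(2.6516, -1.9032, -2.0645)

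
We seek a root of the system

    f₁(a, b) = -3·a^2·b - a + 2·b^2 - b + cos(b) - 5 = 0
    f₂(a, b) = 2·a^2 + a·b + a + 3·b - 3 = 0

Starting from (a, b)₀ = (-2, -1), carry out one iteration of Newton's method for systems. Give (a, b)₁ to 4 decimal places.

(-1.6847, -0.4776)

At (-2, -1): F = (12.540302, 2.0000).
Jacobian J = [[-6·a·b - 1, -3·a^2 + 4·b - sin(b) - 1], [4·a + b + 1, a + 3]].
At the point, J = [[-13.0000, -16.158529], [-8.0000, 1.0000]] (det J = -142.268232).
Solving J·Δ = −F gives Δ = (0.3153, 0.5224).
Then the next iterate is (a, b)₁ = (-1.6847, -0.4776).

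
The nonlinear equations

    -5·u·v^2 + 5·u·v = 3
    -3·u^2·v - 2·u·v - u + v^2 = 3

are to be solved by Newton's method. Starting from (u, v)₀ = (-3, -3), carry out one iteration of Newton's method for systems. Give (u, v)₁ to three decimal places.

(-2.211, -1.765)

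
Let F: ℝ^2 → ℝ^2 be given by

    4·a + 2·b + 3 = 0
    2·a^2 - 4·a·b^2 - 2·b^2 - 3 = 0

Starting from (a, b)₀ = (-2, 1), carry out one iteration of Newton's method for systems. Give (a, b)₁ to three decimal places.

(-1.194, 0.889)

At (-2, 1): F = (-3.000, 11.000).
Jacobian J = [[4, 2], [4·a - 4·b^2, -8·a·b - 4·b]].
At the point, J = [[4.000, 2.000], [-12.000, 12.000]] (det J = 72.000).
Solving J·Δ = −F gives Δ = (0.806, -0.111).
Then the next iterate is (a, b)₁ = (-1.194, 0.889).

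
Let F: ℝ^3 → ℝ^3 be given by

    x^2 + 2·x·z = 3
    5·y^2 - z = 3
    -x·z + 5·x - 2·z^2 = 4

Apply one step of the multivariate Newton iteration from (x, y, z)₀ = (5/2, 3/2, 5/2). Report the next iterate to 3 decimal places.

(1.441, 1.048, 1.468)

At (5/2, 3/2, 5/2): F = (15.750, 5.750, -10.250).
Jacobian J = [[2·x + 2·z, 0, 2·x], [0, 10·y, -1], [-z + 5, 0, -x - 4·z]].
At the point, J = [[10.000, 0.000, 5.000], [0.000, 15.000, -1.000], [2.500, 0.000, -12.500]] (det J = -2062.500).
Solving J·Δ = −F gives Δ = (-1.059, -0.452, -1.032).
Then the next iterate is (x, y, z)₁ = (1.441, 1.048, 1.468).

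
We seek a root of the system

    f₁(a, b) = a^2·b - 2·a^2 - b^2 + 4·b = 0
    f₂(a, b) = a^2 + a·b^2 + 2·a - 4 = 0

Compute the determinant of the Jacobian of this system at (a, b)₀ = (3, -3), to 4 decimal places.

J = [[2·a·b - 4·a, a^2 - 2·b + 4], [2·a + b^2 + 2, 2·a·b]].
At the point, J = [[-30.0000, 19.0000], [17.0000, -18.0000]].
det J = 217.0000.

217.0000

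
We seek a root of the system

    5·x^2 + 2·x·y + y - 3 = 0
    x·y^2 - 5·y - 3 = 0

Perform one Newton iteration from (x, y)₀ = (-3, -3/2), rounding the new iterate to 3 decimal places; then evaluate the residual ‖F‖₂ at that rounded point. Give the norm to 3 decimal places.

11.076

At (-3, -3/2): F = (49.500, -2.250).
Jacobian J = [[10·x + 2·y, 2·x + 1], [y^2, 2·x·y - 5]].
At the point, J = [[-33.000, -5.000], [2.250, 4.000]] (det J = -120.750).
Solving J·Δ = −F gives Δ = (1.547, -0.307).
Then the next iterate is (x, y)₁ = (-1.453, -1.807).
Re-evaluating at (-1.453, -1.807): F = (11.00019, 1.29059), so ‖F‖₂ = 11.076.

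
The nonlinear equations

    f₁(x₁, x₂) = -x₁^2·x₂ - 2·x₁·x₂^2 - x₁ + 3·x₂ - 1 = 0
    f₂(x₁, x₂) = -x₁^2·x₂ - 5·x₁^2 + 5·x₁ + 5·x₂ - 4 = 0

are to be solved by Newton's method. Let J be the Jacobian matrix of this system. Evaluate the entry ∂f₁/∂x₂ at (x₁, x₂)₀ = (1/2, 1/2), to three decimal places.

1.750

∂f₁/∂x₂ = -x₁^2 - 4·x₁·x₂ + 3.
At (1/2, 1/2) this is 1.750.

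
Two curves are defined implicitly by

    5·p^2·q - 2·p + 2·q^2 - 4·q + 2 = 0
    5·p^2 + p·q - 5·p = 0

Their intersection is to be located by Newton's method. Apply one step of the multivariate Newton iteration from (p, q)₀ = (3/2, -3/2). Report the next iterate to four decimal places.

At (3/2, -3/2): F = (-7.3750, 1.5000).
Jacobian J = [[10·p·q - 2, 5·p^2 + 4·q - 4], [10·p + q - 5, p]].
At the point, J = [[-24.5000, 1.2500], [8.5000, 1.5000]] (det J = -47.3750).
Solving J·Δ = −F gives Δ = (-0.2731, 0.5475).
Then the next iterate is (p, q)₁ = (1.2269, -0.9525).

(1.2269, -0.9525)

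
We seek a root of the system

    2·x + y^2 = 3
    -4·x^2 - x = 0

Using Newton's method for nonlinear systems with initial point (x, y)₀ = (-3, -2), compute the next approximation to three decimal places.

(-1.565, -2.533)

At (-3, -2): F = (-5.000, -33.000).
Jacobian J = [[2, 2·y], [-8·x - 1, 0]].
At the point, J = [[2.000, -4.000], [23.000, 0.000]] (det J = 92.000).
Solving J·Δ = −F gives Δ = (1.435, -0.533).
Then the next iterate is (x, y)₁ = (-1.565, -2.533).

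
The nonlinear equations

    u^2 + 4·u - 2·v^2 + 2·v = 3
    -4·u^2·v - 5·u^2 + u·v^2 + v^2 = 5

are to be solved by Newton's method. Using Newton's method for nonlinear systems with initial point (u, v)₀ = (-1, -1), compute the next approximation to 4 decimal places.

(1.9231, -0.3077)

At (-1, -1): F = (-10.0000, -6.0000).
Jacobian J = [[2·u + 4, -4·v + 2], [-8·u·v - 10·u + v^2, -4·u^2 + 2·u·v + 2·v]].
At the point, J = [[2.0000, 6.0000], [3.0000, -4.0000]] (det J = -26.0000).
Solving J·Δ = −F gives Δ = (2.9231, 0.6923).
Then the next iterate is (u, v)₁ = (1.9231, -0.3077).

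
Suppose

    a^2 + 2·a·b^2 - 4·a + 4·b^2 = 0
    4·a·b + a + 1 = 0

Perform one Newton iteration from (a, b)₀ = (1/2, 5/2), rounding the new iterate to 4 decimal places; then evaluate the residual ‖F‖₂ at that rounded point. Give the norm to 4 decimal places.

At (1/2, 5/2): F = (29.5000, 6.5000).
Jacobian J = [[2·a + 2·b^2 - 4, 4·a·b + 8·b], [4·b + 1, 4·a]].
At the point, J = [[9.5000, 25.0000], [11.0000, 2.0000]] (det J = -256.0000).
Solving J·Δ = −F gives Δ = (-0.4043, -1.0264).
Then the next iterate is (a, b)₁ = (0.0957, 1.4736).
Re-evaluating at (0.0957, 1.4736): F = (8.727971, 1.659794), so ‖F‖₂ = 8.8844.

8.8844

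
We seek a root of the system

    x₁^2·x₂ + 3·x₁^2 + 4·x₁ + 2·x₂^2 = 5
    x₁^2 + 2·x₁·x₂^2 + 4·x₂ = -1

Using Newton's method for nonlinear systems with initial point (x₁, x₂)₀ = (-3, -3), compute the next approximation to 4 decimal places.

(-2.3469, -1.7959)

At (-3, -3): F = (1.0000, -56.0000).
Jacobian J = [[2·x₁·x₂ + 6·x₁ + 4, x₁^2 + 4·x₂], [2·x₁ + 2·x₂^2, 4·x₁·x₂ + 4]].
At the point, J = [[4.0000, -3.0000], [12.0000, 40.0000]] (det J = 196.0000).
Solving J·Δ = −F gives Δ = (0.6531, 1.2041).
Then the next iterate is (x₁, x₂)₁ = (-2.3469, -1.7959).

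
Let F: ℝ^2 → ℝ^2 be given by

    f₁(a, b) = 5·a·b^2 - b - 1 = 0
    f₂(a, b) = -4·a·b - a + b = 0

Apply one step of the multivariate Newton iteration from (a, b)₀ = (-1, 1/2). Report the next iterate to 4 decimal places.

At (-1, 1/2): F = (-2.7500, 3.5000).
Jacobian J = [[5·b^2, 10·a·b - 1], [-4·b - 1, -4·a + 1]].
At the point, J = [[1.2500, -6.0000], [-3.0000, 5.0000]] (det J = -11.7500).
Solving J·Δ = −F gives Δ = (0.6170, -0.3298).
Then the next iterate is (a, b)₁ = (-0.3830, 0.1702).

(-0.3830, 0.1702)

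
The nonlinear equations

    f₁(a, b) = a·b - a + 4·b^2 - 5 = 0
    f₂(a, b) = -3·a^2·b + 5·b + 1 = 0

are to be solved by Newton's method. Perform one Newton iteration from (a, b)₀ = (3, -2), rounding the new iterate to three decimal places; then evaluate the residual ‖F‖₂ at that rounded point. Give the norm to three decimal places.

At (3, -2): F = (2.000, 45.000).
Jacobian J = [[b - 1, a + 8·b], [-6·a·b, -3·a^2 + 5]].
At the point, J = [[-3.000, -13.000], [36.000, -22.000]] (det J = 534.000).
Solving J·Δ = −F gives Δ = (-1.013, 0.388).
Then the next iterate is (a, b)₁ = (1.987, -1.612).
Re-evaluating at (1.987, -1.612): F = (0.20413, 12.03335), so ‖F‖₂ = 12.035.

12.035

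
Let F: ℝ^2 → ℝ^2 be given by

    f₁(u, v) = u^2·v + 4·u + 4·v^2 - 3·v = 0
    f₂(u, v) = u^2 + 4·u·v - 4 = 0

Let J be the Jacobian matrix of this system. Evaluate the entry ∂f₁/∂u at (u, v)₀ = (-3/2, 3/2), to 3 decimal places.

-0.500

∂f₁/∂u = 2·u·v + 4.
At (-3/2, 3/2) this is -0.500.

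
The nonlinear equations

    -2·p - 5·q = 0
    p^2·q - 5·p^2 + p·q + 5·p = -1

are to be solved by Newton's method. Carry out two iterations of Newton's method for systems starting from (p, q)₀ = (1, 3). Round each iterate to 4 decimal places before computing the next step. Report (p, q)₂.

(1.0365, -0.4146)

At (1, 3): F = (-17.0000, 7.0000).
Jacobian J = [[-2, -5], [2·p·q - 10·p + q + 5, p^2 + p]].
At the point, J = [[-2.0000, -5.0000], [4.0000, 2.0000]] (det J = 16.0000).
Solving J·Δ = −F gives Δ = (-0.0625, -3.3750).
Then the next iterate is (p, q)₁ = (0.9375, -0.3750).
Round to (0.9375, -0.3750) and repeat: F = (0.0000, 0.611816), J = [[-2.0000, -5.0000], [-5.453125, 1.816406]].
Δ = (0.0990, -0.0396), so (p, q)₂ = (1.0365, -0.4146).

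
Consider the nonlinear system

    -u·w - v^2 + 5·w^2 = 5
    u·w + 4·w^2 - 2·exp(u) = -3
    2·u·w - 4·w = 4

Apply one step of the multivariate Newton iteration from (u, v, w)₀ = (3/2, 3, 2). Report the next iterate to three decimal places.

(2.959, 2.507, 1.836)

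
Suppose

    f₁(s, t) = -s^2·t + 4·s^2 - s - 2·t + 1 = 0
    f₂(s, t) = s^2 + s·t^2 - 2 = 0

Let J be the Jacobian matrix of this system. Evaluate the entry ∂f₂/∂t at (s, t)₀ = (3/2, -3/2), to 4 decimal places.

∂f₂/∂t = 2·s·t.
At (3/2, -3/2) this is -4.5000.

-4.5000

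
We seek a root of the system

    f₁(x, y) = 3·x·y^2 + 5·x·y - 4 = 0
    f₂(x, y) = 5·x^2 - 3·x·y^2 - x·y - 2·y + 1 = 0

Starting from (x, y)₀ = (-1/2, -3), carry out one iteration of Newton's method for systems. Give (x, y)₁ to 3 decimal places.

At (-1/2, -3): F = (-10.000, 20.250).
Jacobian J = [[3·y^2 + 5·y, 6·x·y + 5·x], [10·x - 3·y^2 - y, -6·x·y - x - 2]].
At the point, J = [[12.000, 6.500], [-29.000, -10.500]] (det J = 62.500).
Solving J·Δ = −F gives Δ = (0.426, 0.752).
Then the next iterate is (x, y)₁ = (-0.074, -2.248).

(-0.074, -2.248)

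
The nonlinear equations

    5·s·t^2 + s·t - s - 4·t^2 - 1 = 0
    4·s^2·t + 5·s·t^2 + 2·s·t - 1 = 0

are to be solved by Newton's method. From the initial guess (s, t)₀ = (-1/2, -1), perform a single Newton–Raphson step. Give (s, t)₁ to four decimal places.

(-0.3448, -0.5172)

At (-1/2, -1): F = (-6.5000, -3.5000).
Jacobian J = [[5·t^2 + t - 1, 10·s·t + s - 8·t], [8·s·t + 5·t^2 + 2·t, 4·s^2 + 10·s·t + 2·s]].
At the point, J = [[3.0000, 12.5000], [7.0000, 5.0000]] (det J = -72.5000).
Solving J·Δ = −F gives Δ = (0.1552, 0.4828).
Then the next iterate is (s, t)₁ = (-0.3448, -0.5172).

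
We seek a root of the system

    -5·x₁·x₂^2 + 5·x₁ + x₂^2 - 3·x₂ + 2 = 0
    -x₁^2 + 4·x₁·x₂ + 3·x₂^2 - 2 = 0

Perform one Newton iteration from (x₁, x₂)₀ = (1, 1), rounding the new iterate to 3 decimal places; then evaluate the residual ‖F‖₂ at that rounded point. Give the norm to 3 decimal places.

4.000

At (1, 1): F = (0.000, 4.000).
Jacobian J = [[-5·x₂^2 + 5, -10·x₁·x₂ + 2·x₂ - 3], [-2·x₁ + 4·x₂, 4·x₁ + 6·x₂]].
At the point, J = [[0.000, -11.000], [2.000, 10.000]] (det J = 22.000).
Solving J·Δ = −F gives Δ = (-2.000, 0.000).
Then the next iterate is (x₁, x₂)₁ = (-1.000, 1.000).
Re-evaluating at (-1.000, 1.000): F = (0.000, -4.000), so ‖F‖₂ = 4.000.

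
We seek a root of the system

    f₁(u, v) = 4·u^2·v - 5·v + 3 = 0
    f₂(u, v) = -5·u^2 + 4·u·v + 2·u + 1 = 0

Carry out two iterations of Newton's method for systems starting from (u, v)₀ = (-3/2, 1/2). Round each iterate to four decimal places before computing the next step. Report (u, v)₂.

(-0.2755, 0.5868)

At (-3/2, 1/2): F = (5.0000, -16.2500).
Jacobian J = [[8·u·v, 4·u^2 - 5], [-10·u + 4·v + 2, 4·u]].
At the point, J = [[-6.0000, 4.0000], [19.0000, -6.0000]] (det J = -40.0000).
Solving J·Δ = −F gives Δ = (0.8750, 0.0625).
Then the next iterate is (u, v)₁ = (-0.6250, 0.5625).
Round to (-0.6250, 0.5625) and repeat: F = (1.066406, -3.609375), J = [[-2.8125, -3.4375], [10.5000, -2.5000]].
Δ = (0.3495, 0.0243), so (u, v)₂ = (-0.2755, 0.5868).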